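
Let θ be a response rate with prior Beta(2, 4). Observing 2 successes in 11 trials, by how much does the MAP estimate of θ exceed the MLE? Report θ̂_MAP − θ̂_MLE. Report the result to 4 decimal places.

MAP − MLE = 0.0182

Posterior is Beta(4, 13); MAP = (4−1)/(17−2) = 3/15 ≈ 0.20000.
MLE ignores the prior: θ̂_MLE = k/n = 2/11 ≈ 0.18182.
Difference = 3/15 − 2/11 = 1/55 ≈ 0.0182.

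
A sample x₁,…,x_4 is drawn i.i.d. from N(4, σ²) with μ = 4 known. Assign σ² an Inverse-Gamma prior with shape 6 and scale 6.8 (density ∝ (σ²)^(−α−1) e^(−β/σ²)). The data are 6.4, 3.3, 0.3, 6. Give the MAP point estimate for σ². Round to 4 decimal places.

Sum of squared deviations about the known mean: SS = (6.4−4)² + (3.3−4)² + (0.3−4)² + (6−4)² = 23.94.
The Normal likelihood contributes (σ²)^(−n/2) exp(−SS/(2σ²)), so the posterior is Inverse-Gamma(α + n/2, β + SS/2) = Inverse-Gamma(8, 18.77).
The mode of Inverse-Gamma(a, b) is b/(a+1) = 18.77/9 ≈ 2.0856.

σ̂²_MAP = 2.0856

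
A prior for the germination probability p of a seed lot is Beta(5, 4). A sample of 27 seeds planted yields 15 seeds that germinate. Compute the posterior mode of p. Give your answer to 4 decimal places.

p̂_MAP = 0.5588

Prior: Beta(5, 4).
Data: 15 successes in 27 trials. The binomial likelihood contributes p^15(1−p)^12, so the posterior is Beta(5+15, 4+12) = Beta(20, 16).
For Beta(a, b) with a, b > 1 the mode is (a−1)/(a+b−2) = 19/34 ≈ 0.5588.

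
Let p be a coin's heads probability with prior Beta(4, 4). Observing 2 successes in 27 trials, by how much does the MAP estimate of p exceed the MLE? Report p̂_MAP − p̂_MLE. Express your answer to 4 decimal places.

Posterior is Beta(6, 29); MAP = (6−1)/(35−2) = 5/33 ≈ 0.15152.
MLE ignores the prior: p̂_MLE = k/n = 2/27 ≈ 0.07407.
Difference = 5/33 − 2/27 = 23/297 ≈ 0.0774.

MAP − MLE = 0.0774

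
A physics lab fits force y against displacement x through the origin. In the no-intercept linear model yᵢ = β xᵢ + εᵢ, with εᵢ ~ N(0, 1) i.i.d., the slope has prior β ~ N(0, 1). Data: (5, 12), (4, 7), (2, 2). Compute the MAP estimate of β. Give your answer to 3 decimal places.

β̂_MAP = 2.000

log p(β | y) = −Σ(yᵢ − βxᵢ)²/(2·1) − β²/(2·1) + const.
Setting the derivative to zero: Σxᵢ(yᵢ − βxᵢ)/1 − β/1 = 0, so β = Σxᵢyᵢ / (Σxᵢ² + σ²/τ²).
Σxᵢyᵢ = 5·12 + 4·7 + 2·2 = 92; Σxᵢ² = 45; σ²/τ² = 1.
β̂_MAP = 92 / (45 + 1) = 92/46 ≈ 2.000.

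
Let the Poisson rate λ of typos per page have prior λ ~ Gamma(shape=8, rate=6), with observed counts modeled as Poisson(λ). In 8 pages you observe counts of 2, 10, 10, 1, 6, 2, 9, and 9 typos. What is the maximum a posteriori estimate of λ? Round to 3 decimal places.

λ̂_MAP = 4.000

Σxᵢ = 2+10+10+1+6+2+9+9 = 49, with n = 8.
Posterior ∝ λ^7e^(−6λ) · λ^49e^(−8λ) = λ^56e^(−14λ), i.e. Gamma(shape=57, rate=14).
The mode of a Gamma(a, b) with a ≥ 1 (shape–rate) is (a−1)/b = 56/14 ≈ 4.000.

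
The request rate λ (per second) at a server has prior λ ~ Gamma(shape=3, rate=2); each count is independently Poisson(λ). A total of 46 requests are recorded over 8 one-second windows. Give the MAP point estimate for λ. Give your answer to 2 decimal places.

λ̂_MAP = 4.80

Σxᵢ = 46, n = 8.
Posterior ∝ λ^2e^(−2λ) · λ^46e^(−8λ) = λ^48e^(−10λ), i.e. Gamma(shape=49, rate=10).
The mode of a Gamma(a, b) with a ≥ 1 (shape–rate) is (a−1)/b = 48/10 ≈ 4.80.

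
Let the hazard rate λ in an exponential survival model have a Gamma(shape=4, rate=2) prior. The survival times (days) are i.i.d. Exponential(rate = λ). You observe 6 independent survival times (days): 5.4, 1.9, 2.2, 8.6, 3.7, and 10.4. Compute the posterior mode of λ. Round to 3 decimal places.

λ̂_MAP = 0.263

The Exponential(rate=λ) likelihood is ∝ λ^n e^(−λΣtᵢ). Here n = 6 and Σtᵢ = 5.4 + 1.9 + 2.2 + 8.6 + 3.7 + 10.4 = 32.2.
Posterior ∝ λ^3e^(−2λ) · λ^6e^(−32.2λ) = λ^9e^(−34.2λ), i.e. Gamma(10, 34.2).
Mode = (a−1)/b = 9/34.2 ≈ 0.263.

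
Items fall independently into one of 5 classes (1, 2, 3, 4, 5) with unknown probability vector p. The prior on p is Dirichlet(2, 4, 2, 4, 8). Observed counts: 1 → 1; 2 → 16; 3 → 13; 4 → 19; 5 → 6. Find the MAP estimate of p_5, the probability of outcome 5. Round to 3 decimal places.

MAP estimate: 0.186

The posterior is Dirichlet(αᵢ + nᵢ) = Dirichlet(3, 20, 15, 23, 14).
For a Dirichlet(a₁,…,a_K) with all aᵢ > 1, the mode has j-th component (aⱼ − 1)/(Σaᵢ − K).
Here Σaᵢ = 75 and K = 5, so p_5 = (14 − 1)/(75 − 5) = 13/70 ≈ 0.186.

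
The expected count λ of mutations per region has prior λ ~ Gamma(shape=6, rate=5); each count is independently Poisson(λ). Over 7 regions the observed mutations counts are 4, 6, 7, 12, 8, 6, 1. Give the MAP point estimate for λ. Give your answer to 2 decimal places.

Σxᵢ = 4+6+7+12+8+6+1 = 44, with n = 7.
Posterior ∝ λ^5e^(−5λ) · λ^44e^(−7λ) = λ^49e^(−12λ), i.e. Gamma(shape=50, rate=12).
The mode of a Gamma(a, b) with a ≥ 1 (shape–rate) is (a−1)/b = 49/12 ≈ 4.08.

λ̂_MAP = 4.08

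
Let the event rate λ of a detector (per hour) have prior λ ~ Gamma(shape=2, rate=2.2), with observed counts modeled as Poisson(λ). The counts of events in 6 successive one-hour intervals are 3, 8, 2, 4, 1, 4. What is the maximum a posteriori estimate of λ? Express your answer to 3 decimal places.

λ̂_MAP = 2.805

Σxᵢ = 3+8+2+4+1+4 = 22, with n = 6.
Posterior ∝ λe^(−2.2λ) · λ^22e^(−6λ) = λ^23e^(−8.2λ), i.e. Gamma(shape=24, rate=8.2).
The mode of a Gamma(a, b) with a ≥ 1 (shape–rate) is (a−1)/b = 23/8.2 ≈ 2.805.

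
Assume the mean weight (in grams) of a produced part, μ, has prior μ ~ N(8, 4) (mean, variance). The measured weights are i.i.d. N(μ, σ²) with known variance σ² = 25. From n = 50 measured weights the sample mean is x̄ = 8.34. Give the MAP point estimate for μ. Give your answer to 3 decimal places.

μ̂_MAP = 8.302

n = 50, x̄ = 8.34.
For a Normal prior and Normal likelihood with known variance, the posterior is Normal; its mode equals its mean, the precision-weighted average.
Prior precision 1/σ₀² = 1/4 = 0.25; data precision n/σ² = 50/25 = 2.
μ̂ = (0.25·8 + 2·8.34) / (0.25 + 2) = 18.68/2.25 = 1868/225 ≈ 8.302.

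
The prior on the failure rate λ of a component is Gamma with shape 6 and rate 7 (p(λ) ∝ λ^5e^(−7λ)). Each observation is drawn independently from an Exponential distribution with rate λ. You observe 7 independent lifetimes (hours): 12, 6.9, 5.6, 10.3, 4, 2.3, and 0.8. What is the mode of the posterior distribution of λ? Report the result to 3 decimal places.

The Exponential(rate=λ) likelihood is ∝ λ^n e^(−λΣtᵢ). Here n = 7 and Σtᵢ = 12 + 6.9 + 5.6 + 10.3 + 4 + 2.3 + 0.8 = 41.9.
Posterior ∝ λ^5e^(−7λ) · λ^7e^(−41.9λ) = λ^12e^(−48.9λ), i.e. Gamma(13, 48.9).
Mode = (a−1)/b = 12/48.9 ≈ 0.245.

λ̂_MAP = 0.245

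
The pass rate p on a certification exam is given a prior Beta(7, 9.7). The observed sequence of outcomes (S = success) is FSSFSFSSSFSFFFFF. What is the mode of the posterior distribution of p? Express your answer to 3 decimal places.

Prior: Beta(7, 9.7).
Data: 7 successes in 16 trials (from the sequence). The binomial likelihood contributes p^7(1−p)^9, so the posterior is Beta(7+7, 9.7+9) = Beta(14, 18.7).
For Beta(a, b) with a, b > 1 the mode is (a−1)/(a+b−2) = 13/30.7 ≈ 0.423.

p̂_MAP = 0.423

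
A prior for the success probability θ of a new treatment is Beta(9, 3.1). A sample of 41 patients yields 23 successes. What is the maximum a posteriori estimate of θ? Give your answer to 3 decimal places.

Prior: Beta(9, 3.1).
Data: 23 successes in 41 trials. The binomial likelihood contributes θ^23(1−θ)^18, so the posterior is Beta(9+23, 3.1+18) = Beta(32, 21.1).
For Beta(a, b) with a, b > 1 the mode is (a−1)/(a+b−2) = 31/51.1 ≈ 0.607.

θ̂_MAP = 0.607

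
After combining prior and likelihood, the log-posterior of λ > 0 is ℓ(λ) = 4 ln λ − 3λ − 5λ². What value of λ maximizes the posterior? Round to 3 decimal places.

λ̂_MAP = 0.500

ℓ'(λ) = 4/λ − 3 − 10λ. Setting this to zero and multiplying by λ: 10λ² + 3λ − 4 = 0.
λ = (−3 + √(3² + 4·10·4)) / (2·10) = (−3 + √169) / 20 = (−3 + 13)/20 = 1/2.
ℓ''(λ) = −4/λ² − 10 < 0, confirming a maximum.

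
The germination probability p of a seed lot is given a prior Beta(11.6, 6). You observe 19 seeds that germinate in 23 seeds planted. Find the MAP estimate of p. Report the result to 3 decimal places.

Prior: Beta(11.6, 6).
Data: 19 successes in 23 trials. The binomial likelihood contributes p^19(1−p)^4, so the posterior is Beta(11.6+19, 6+4) = Beta(30.6, 10).
For Beta(a, b) with a, b > 1 the mode is (a−1)/(a+b−2) = 29.6/38.6 ≈ 0.767.

p̂_MAP = 0.767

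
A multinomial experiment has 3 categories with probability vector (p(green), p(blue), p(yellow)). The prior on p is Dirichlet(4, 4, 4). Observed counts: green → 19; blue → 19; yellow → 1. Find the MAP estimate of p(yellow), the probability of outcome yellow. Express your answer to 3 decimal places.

MAP estimate of p(yellow) = 0.083

The posterior is Dirichlet(αᵢ + nᵢ) = Dirichlet(23, 23, 5).
For a Dirichlet(a₁,…,a_K) with all aᵢ > 1, the mode has j-th component (aⱼ − 1)/(Σaᵢ − K).
Here Σaᵢ = 51 and K = 3, so p(yellow) = (5 − 1)/(51 − 3) = 4/48 ≈ 0.083.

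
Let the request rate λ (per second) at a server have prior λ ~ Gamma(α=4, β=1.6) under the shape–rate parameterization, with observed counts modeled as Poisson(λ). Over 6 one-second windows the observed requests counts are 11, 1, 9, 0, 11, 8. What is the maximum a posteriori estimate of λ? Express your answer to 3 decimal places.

λ̂_MAP = 5.658

Σxᵢ = 11+1+9+0+11+8 = 40, with n = 6.
Posterior ∝ λ^3e^(−1.6λ) · λ^40e^(−6λ) = λ^43e^(−7.6λ), i.e. Gamma(shape=44, rate=7.6).
The mode of a Gamma(a, b) with a ≥ 1 (shape–rate) is (a−1)/b = 43/7.6 ≈ 5.658.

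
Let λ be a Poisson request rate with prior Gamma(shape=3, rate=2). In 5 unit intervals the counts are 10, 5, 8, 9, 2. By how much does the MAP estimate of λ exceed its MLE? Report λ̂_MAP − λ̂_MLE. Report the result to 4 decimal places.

Σxᵢ = 34. Posterior is Gamma(37, 7); MAP = (37−1)/7 = 36/7 ≈ 5.14286.
MLE = x̄ = 34/5 ≈ 6.80000.
Difference = 36/7 − 34/5 = -58/35 ≈ -1.6571.

MAP − MLE = -1.6571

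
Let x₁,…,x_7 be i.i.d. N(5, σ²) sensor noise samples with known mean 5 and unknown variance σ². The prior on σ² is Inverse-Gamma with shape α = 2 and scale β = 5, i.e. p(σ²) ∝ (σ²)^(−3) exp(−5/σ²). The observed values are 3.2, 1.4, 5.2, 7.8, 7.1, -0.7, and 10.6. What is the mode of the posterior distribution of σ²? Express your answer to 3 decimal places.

Sum of squared deviations about the known mean: SS = (3.2−5)² + (1.4−5)² + (5.2−5)² + (7.8−5)² + (7.1−5)² + (-0.7−5)² + (10.6−5)² = 92.34.
The Normal likelihood contributes (σ²)^(−n/2) exp(−SS/(2σ²)), so the posterior is Inverse-Gamma(α + n/2, β + SS/2) = Inverse-Gamma(5.5, 51.17).
The mode of Inverse-Gamma(a, b) is b/(a+1) = 51.17/6.5 ≈ 7.872.

σ̂²_MAP = 7.872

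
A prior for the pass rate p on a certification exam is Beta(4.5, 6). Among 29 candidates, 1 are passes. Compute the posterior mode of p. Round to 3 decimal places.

Prior: Beta(4.5, 6).
Data: 1 success in 29 trials. The binomial likelihood contributes p(1−p)^28, so the posterior is Beta(4.5+1, 6+28) = Beta(5.5, 34).
For Beta(a, b) with a, b > 1 the mode is (a−1)/(a+b−2) = 4.5/37.5 ≈ 0.120.

p̂_MAP = 0.120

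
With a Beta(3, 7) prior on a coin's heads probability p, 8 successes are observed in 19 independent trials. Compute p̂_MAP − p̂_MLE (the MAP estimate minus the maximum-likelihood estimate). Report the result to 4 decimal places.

Posterior is Beta(11, 18); MAP = (11−1)/(29−2) = 10/27 ≈ 0.37037.
MLE ignores the prior: p̂_MLE = k/n = 8/19 ≈ 0.42105.
Difference = 10/27 − 8/19 = -26/513 ≈ -0.0507.

MAP − MLE = -0.0507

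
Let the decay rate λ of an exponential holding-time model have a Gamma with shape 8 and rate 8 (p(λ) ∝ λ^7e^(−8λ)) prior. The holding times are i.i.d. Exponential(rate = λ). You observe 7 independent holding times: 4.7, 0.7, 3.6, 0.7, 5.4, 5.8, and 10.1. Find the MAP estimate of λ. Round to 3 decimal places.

λ̂_MAP = 0.359

The Exponential(rate=λ) likelihood is ∝ λ^n e^(−λΣtᵢ). Here n = 7 and Σtᵢ = 4.7 + 0.7 + 3.6 + 0.7 + 5.4 + 5.8 + 10.1 = 31.
Posterior ∝ λ^7e^(−8λ) · λ^7e^(−31λ) = λ^14e^(−39λ), i.e. Gamma(15, 39).
Mode = (a−1)/b = 14/39 ≈ 0.359.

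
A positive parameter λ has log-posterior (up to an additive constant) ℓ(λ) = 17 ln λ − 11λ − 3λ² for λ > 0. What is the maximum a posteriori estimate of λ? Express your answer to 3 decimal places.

λ̂_MAP = 1.000

ℓ'(λ) = 17/λ − 11 − 6λ. Setting this to zero and multiplying by λ: 6λ² + 11λ − 17 = 0.
λ = (−11 + √(11² + 4·6·17)) / (2·6) = (−11 + √529) / 12 = (−11 + 23)/12 = 1.
ℓ''(λ) = −17/λ² − 6 < 0, confirming a maximum.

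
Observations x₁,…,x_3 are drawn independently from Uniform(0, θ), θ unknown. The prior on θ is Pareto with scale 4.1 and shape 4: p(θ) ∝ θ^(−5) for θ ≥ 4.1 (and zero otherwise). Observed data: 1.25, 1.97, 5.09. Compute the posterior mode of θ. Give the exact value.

The Uniform(0, θ) likelihood is θ^(−n) for θ ≥ max(xᵢ), zero otherwise. Here max(xᵢ) = 5.09.
Posterior ∝ θ^(−5) · θ^(−3) = θ^(−8) on θ ≥ max(4.1, 5.09) = 5.09.
This density is strictly decreasing in θ, so the posterior mode lies at the lower boundary of the support.

θ̂_MAP = 5.09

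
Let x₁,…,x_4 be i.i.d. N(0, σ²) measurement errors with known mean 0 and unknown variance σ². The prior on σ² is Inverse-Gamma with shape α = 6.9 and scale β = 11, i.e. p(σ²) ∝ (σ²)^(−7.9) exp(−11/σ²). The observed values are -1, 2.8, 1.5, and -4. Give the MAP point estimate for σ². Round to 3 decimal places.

Sum of squared deviations about the known mean: SS = (-1−0)² + (2.8−0)² + (1.5−0)² + (-4−0)² = 27.09.
The Normal likelihood contributes (σ²)^(−n/2) exp(−SS/(2σ²)), so the posterior is Inverse-Gamma(α + n/2, β + SS/2) = Inverse-Gamma(8.9, 24.545).
The mode of Inverse-Gamma(a, b) is b/(a+1) = 24.545/9.9 ≈ 2.479.

σ̂²_MAP = 2.479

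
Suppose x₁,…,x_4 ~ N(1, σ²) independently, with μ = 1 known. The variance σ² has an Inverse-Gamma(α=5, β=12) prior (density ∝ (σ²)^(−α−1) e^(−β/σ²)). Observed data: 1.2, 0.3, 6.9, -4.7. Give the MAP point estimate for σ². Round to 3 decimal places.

Sum of squared deviations about the known mean: SS = (1.2−1)² + (0.3−1)² + (6.9−1)² + (-4.7−1)² = 67.83.
The Normal likelihood contributes (σ²)^(−n/2) exp(−SS/(2σ²)), so the posterior is Inverse-Gamma(α + n/2, β + SS/2) = Inverse-Gamma(7, 45.915).
The mode of Inverse-Gamma(a, b) is b/(a+1) = 45.915/8 ≈ 5.739.

σ̂²_MAP = 5.739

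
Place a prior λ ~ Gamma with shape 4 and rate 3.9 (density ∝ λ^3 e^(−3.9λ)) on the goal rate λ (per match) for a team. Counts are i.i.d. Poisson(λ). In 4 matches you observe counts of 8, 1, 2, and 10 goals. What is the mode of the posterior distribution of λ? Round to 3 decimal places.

Σxᵢ = 8+1+2+10 = 21, with n = 4.
Posterior ∝ λ^3e^(−3.9λ) · λ^21e^(−4λ) = λ^24e^(−7.9λ), i.e. Gamma(shape=25, rate=7.9).
The mode of a Gamma(a, b) with a ≥ 1 (shape–rate) is (a−1)/b = 24/7.9 ≈ 3.038.

λ̂_MAP = 3.038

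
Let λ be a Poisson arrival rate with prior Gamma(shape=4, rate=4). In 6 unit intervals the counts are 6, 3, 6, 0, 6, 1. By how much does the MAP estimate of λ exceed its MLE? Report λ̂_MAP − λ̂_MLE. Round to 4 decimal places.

Σxᵢ = 22. Posterior is Gamma(26, 10); MAP = (26−1)/10 = 25/10 ≈ 2.50000.
MLE = x̄ = 22/6 ≈ 3.66667.
Difference = 25/10 − 22/6 = -7/6 ≈ -1.1667.

MAP − MLE = -1.1667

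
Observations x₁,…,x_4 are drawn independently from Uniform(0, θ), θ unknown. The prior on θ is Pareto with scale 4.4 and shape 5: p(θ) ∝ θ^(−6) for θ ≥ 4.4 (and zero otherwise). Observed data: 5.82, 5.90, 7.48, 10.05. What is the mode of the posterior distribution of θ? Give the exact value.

θ̂_MAP = 10.05

The Uniform(0, θ) likelihood is θ^(−n) for θ ≥ max(xᵢ), zero otherwise. Here max(xᵢ) = 10.05.
Posterior ∝ θ^(−6) · θ^(−4) = θ^(−10) on θ ≥ max(4.4, 10.05) = 10.05.
This density is strictly decreasing in θ, so the posterior mode lies at the lower boundary of the support.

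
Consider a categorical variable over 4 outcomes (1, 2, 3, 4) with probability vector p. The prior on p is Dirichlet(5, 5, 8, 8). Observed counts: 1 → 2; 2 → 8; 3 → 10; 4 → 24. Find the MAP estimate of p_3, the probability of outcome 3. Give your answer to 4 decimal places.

MAP estimate: 0.2576

The posterior is Dirichlet(αᵢ + nᵢ) = Dirichlet(7, 13, 18, 32).
For a Dirichlet(a₁,…,a_K) with all aᵢ > 1, the mode has j-th component (aⱼ − 1)/(Σaᵢ − K).
Here Σaᵢ = 70 and K = 4, so p_3 = (18 − 1)/(70 − 4) = 17/66 ≈ 0.2576.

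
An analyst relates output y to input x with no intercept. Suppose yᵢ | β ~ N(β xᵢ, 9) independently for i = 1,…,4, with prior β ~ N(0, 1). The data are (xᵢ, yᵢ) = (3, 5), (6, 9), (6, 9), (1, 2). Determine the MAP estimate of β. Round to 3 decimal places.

β̂_MAP = 1.374

log p(β | y) = −Σ(yᵢ − βxᵢ)²/(2·9) − β²/(2·1) + const.
Setting the derivative to zero: Σxᵢ(yᵢ − βxᵢ)/9 − β/1 = 0, so β = Σxᵢyᵢ / (Σxᵢ² + σ²/τ²).
Σxᵢyᵢ = 3·5 + 6·9 + 6·9 + 1·2 = 125; Σxᵢ² = 82; σ²/τ² = 9.
β̂_MAP = 125 / (82 + 9) = 125/91 ≈ 1.374.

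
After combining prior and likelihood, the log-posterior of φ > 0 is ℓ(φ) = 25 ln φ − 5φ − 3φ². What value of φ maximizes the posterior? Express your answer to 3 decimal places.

φ̂_MAP = 1.667

ℓ'(φ) = 25/φ − 5 − 6φ. Setting this to zero and multiplying by φ: 6φ² + 5φ − 25 = 0.
φ = (−5 + √(5² + 4·6·25)) / (2·6) = (−5 + √625) / 12 = (−5 + 25)/12 = 5/3.
ℓ''(φ) = −25/φ² − 6 < 0, confirming a maximum.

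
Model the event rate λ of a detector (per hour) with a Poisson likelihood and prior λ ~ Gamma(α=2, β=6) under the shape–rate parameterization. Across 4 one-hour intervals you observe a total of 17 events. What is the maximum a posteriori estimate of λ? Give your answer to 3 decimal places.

Σxᵢ = 17, n = 4.
Posterior ∝ λe^(−6λ) · λ^17e^(−4λ) = λ^18e^(−10λ), i.e. Gamma(shape=19, rate=10).
The mode of a Gamma(a, b) with a ≥ 1 (shape–rate) is (a−1)/b = 18/10 ≈ 1.800.

λ̂_MAP = 1.800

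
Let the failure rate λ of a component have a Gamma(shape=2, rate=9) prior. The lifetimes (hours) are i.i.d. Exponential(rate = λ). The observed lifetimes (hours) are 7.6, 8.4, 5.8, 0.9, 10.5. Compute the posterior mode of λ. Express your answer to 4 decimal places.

The Exponential(rate=λ) likelihood is ∝ λ^n e^(−λΣtᵢ). Here n = 5 and Σtᵢ = 7.6 + 8.4 + 5.8 + 0.9 + 10.5 = 33.2.
Posterior ∝ λe^(−9λ) · λ^5e^(−33.2λ) = λ^6e^(−42.2λ), i.e. Gamma(7, 42.2).
Mode = (a−1)/b = 6/42.2 ≈ 0.1422.

λ̂_MAP = 0.1422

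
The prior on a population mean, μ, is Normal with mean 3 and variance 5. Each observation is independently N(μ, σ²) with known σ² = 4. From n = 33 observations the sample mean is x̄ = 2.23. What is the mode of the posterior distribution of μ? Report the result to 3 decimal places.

μ̂_MAP = 2.248

n = 33, x̄ = 2.23.
For a Normal prior and Normal likelihood with known variance, the posterior is Normal; its mode equals its mean, the precision-weighted average.
Prior precision 1/σ₀² = 1/5 = 0.2; data precision n/σ² = 33/4 = 8.25.
μ̂ = (0.2·3 + 8.25·2.23) / (0.2 + 8.25) = 18.9975/8.45 = 7599/3380 ≈ 2.248.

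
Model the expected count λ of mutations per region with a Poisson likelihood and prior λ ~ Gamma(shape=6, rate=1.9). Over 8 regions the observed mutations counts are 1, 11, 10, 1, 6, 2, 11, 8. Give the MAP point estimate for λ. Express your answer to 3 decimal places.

λ̂_MAP = 5.556

Σxᵢ = 1+11+10+1+6+2+11+8 = 50, with n = 8.
Posterior ∝ λ^5e^(−1.9λ) · λ^50e^(−8λ) = λ^55e^(−9.9λ), i.e. Gamma(shape=56, rate=9.9).
The mode of a Gamma(a, b) with a ≥ 1 (shape–rate) is (a−1)/b = 55/9.9 ≈ 5.556.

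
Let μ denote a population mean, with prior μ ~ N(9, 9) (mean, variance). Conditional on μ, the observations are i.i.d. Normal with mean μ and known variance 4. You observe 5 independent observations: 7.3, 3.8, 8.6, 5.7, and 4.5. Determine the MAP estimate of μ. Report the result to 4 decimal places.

μ̂_MAP = 6.2265

n = 5; x̄ = (7.3 + 3.8 + 8.6 + 5.7 + 4.5)/5 = 29.9/5 = 5.98.
For a Normal prior and Normal likelihood with known variance, the posterior is Normal; its mode equals its mean, the precision-weighted average.
Prior precision 1/σ₀² = 1/9; data precision n/σ² = 5/4 = 1.25.
μ̂ = ((1/9)·9 + 1.25·5.98) / (1/9 + 1.25) = 8.475/(49/36) = 3051/490 ≈ 6.2265.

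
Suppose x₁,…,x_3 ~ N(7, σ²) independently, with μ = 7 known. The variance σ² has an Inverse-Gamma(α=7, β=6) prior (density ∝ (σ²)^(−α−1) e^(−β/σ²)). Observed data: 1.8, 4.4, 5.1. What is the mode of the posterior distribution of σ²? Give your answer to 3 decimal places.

Sum of squared deviations about the known mean: SS = (1.8−7)² + (4.4−7)² + (5.1−7)² = 37.41.
The Normal likelihood contributes (σ²)^(−n/2) exp(−SS/(2σ²)), so the posterior is Inverse-Gamma(α + n/2, β + SS/2) = Inverse-Gamma(8.5, 24.705).
The mode of Inverse-Gamma(a, b) is b/(a+1) = 24.705/9.5 ≈ 2.601.

σ̂²_MAP = 2.601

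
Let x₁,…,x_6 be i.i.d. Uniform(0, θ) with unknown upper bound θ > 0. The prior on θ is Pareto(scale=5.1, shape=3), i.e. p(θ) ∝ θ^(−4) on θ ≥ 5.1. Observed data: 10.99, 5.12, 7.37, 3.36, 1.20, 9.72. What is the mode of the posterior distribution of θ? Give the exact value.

The Uniform(0, θ) likelihood is θ^(−n) for θ ≥ max(xᵢ), zero otherwise. Here max(xᵢ) = 10.99.
Posterior ∝ θ^(−4) · θ^(−6) = θ^(−10) on θ ≥ max(5.1, 10.99) = 10.99.
This density is strictly decreasing in θ, so the posterior mode lies at the lower boundary of the support.

θ̂_MAP = 10.99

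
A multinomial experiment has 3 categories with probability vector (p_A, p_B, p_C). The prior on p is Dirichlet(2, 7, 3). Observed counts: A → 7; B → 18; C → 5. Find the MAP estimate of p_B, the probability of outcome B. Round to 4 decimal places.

The posterior is Dirichlet(αᵢ + nᵢ) = Dirichlet(9, 25, 8).
For a Dirichlet(a₁,…,a_K) with all aᵢ > 1, the mode has j-th component (aⱼ − 1)/(Σaᵢ − K).
Here Σaᵢ = 42 and K = 3, so p_B = (25 − 1)/(42 − 3) = 24/39 ≈ 0.6154.

MAP estimate of p_B = 0.6154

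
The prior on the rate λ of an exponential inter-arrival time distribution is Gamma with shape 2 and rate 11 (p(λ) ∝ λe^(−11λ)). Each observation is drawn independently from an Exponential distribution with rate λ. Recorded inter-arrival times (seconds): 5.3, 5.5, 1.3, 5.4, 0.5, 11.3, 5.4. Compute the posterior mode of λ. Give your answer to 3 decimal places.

The Exponential(rate=λ) likelihood is ∝ λ^n e^(−λΣtᵢ). Here n = 7 and Σtᵢ = 5.3 + 5.5 + 1.3 + 5.4 + 0.5 + 11.3 + 5.4 = 34.7.
Posterior ∝ λe^(−11λ) · λ^7e^(−34.7λ) = λ^8e^(−45.7λ), i.e. Gamma(9, 45.7).
Mode = (a−1)/b = 8/45.7 ≈ 0.175.

λ̂_MAP = 0.175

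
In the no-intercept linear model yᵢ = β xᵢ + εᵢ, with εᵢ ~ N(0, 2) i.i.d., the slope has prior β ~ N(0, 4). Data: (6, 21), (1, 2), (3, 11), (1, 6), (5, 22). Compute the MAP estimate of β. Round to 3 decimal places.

log p(β | y) = −Σ(yᵢ − βxᵢ)²/(2·2) − β²/(2·4) + const.
Setting the derivative to zero: Σxᵢ(yᵢ − βxᵢ)/2 − β/4 = 0, so β = Σxᵢyᵢ / (Σxᵢ² + σ²/τ²).
Σxᵢyᵢ = 6·21 + 1·2 + 3·11 + 1·6 + 5·22 = 277; Σxᵢ² = 72; σ²/τ² = 0.5.
β̂_MAP = 277 / (72 + 0.5) = 277/72.5 ≈ 3.821.

β̂_MAP = 3.821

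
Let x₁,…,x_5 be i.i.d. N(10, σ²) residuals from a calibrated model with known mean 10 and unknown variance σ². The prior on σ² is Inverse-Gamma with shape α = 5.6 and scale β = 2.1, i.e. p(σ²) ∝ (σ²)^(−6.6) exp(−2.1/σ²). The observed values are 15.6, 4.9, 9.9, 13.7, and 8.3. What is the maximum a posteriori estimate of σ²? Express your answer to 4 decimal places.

σ̂²_MAP = 4.2945

Sum of squared deviations about the known mean: SS = (15.6−10)² + (4.9−10)² + (9.9−10)² + (13.7−10)² + (8.3−10)² = 73.96.
The Normal likelihood contributes (σ²)^(−n/2) exp(−SS/(2σ²)), so the posterior is Inverse-Gamma(α + n/2, β + SS/2) = Inverse-Gamma(8.1, 39.08).
The mode of Inverse-Gamma(a, b) is b/(a+1) = 39.08/9.1 ≈ 4.2945.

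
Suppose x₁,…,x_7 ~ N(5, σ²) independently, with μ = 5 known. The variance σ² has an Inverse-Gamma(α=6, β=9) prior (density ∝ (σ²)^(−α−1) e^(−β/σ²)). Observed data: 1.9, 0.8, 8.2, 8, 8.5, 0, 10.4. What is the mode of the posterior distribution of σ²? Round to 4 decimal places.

Sum of squared deviations about the known mean: SS = (1.9−5)² + (0.8−5)² + (8.2−5)² + (8−5)² + (8.5−5)² + (0−5)² + (10.4−5)² = 112.9.
The Normal likelihood contributes (σ²)^(−n/2) exp(−SS/(2σ²)), so the posterior is Inverse-Gamma(α + n/2, β + SS/2) = Inverse-Gamma(9.5, 65.45).
The mode of Inverse-Gamma(a, b) is b/(a+1) = 65.45/10.5 ≈ 6.2333.

σ̂²_MAP = 6.2333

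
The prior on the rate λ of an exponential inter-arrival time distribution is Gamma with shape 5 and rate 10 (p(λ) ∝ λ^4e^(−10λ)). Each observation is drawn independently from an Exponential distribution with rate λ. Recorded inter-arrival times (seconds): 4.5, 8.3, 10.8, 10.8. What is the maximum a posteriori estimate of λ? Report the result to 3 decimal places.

λ̂_MAP = 0.180

The Exponential(rate=λ) likelihood is ∝ λ^n e^(−λΣtᵢ). Here n = 4 and Σtᵢ = 4.5 + 8.3 + 10.8 + 10.8 = 34.4.
Posterior ∝ λ^4e^(−10λ) · λ^4e^(−34.4λ) = λ^8e^(−44.4λ), i.e. Gamma(9, 44.4).
Mode = (a−1)/b = 8/44.4 ≈ 0.180.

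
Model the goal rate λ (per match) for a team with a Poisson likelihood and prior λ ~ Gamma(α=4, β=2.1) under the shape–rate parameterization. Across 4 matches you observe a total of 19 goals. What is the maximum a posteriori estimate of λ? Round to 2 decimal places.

λ̂_MAP = 3.61

Σxᵢ = 19, n = 4.
Posterior ∝ λ^3e^(−2.1λ) · λ^19e^(−4λ) = λ^22e^(−6.1λ), i.e. Gamma(shape=23, rate=6.1).
The mode of a Gamma(a, b) with a ≥ 1 (shape–rate) is (a−1)/b = 22/6.1 ≈ 3.61.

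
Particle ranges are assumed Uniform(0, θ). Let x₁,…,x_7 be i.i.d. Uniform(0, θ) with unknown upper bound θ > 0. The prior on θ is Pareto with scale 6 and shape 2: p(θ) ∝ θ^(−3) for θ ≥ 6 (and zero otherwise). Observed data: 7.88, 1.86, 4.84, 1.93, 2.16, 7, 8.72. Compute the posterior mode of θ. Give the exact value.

The Uniform(0, θ) likelihood is θ^(−n) for θ ≥ max(xᵢ), zero otherwise. Here max(xᵢ) = 8.72.
Posterior ∝ θ^(−3) · θ^(−7) = θ^(−10) on θ ≥ max(6, 8.72) = 8.72.
This density is strictly decreasing in θ, so the posterior mode lies at the lower boundary of the support.

θ̂_MAP = 8.72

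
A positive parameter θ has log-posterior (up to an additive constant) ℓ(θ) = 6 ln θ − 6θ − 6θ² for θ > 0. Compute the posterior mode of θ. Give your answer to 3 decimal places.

ℓ'(θ) = 6/θ − 6 − 12θ. Setting this to zero and multiplying by θ: 12θ² + 6θ − 6 = 0.
θ = (−6 + √(6² + 4·12·6)) / (2·12) = (−6 + √324) / 24 = (−6 + 18)/24 = 1/2.
ℓ''(θ) = −6/θ² − 12 < 0, confirming a maximum.

θ̂_MAP = 0.500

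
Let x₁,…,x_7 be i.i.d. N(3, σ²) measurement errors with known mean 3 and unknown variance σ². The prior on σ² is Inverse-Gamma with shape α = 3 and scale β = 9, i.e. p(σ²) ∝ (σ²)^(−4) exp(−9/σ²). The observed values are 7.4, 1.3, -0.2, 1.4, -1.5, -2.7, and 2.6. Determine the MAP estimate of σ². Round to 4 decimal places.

Sum of squared deviations about the known mean: SS = (7.4−3)² + (1.3−3)² + (-0.2−3)² + (1.4−3)² + (-1.5−3)² + (-2.7−3)² + (2.6−3)² = 87.95.
The Normal likelihood contributes (σ²)^(−n/2) exp(−SS/(2σ²)), so the posterior is Inverse-Gamma(α + n/2, β + SS/2) = Inverse-Gamma(6.5, 52.975).
The mode of Inverse-Gamma(a, b) is b/(a+1) = 52.975/7.5 ≈ 7.0633.

σ̂²_MAP = 7.0633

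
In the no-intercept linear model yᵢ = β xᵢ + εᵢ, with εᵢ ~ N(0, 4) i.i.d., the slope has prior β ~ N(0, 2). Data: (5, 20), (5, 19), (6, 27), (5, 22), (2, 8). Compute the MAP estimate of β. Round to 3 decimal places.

log p(β | y) = −Σ(yᵢ − βxᵢ)²/(2·4) − β²/(2·2) + const.
Setting the derivative to zero: Σxᵢ(yᵢ − βxᵢ)/4 − β/2 = 0, so β = Σxᵢyᵢ / (Σxᵢ² + σ²/τ²).
Σxᵢyᵢ = 5·20 + 5·19 + 6·27 + 5·22 + 2·8 = 483; Σxᵢ² = 115; σ²/τ² = 2.
β̂_MAP = 483 / (115 + 2) = 483/117 ≈ 4.128.

β̂_MAP = 4.128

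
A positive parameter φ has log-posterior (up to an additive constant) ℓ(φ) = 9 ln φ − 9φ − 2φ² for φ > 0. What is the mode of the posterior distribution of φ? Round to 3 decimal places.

φ̂_MAP = 0.750

ℓ'(φ) = 9/φ − 9 − 4φ. Setting this to zero and multiplying by φ: 4φ² + 9φ − 9 = 0.
φ = (−9 + √(9² + 4·4·9)) / (2·4) = (−9 + √225) / 8 = (−9 + 15)/8 = 3/4.
ℓ''(φ) = −9/φ² − 4 < 0, confirming a maximum.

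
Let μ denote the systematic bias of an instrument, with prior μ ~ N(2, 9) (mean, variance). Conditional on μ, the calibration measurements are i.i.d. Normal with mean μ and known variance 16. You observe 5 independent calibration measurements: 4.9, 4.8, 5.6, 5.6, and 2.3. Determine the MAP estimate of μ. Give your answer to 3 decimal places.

μ̂_MAP = 3.948

n = 5; x̄ = (4.9 + 4.8 + 5.6 + 5.6 + 2.3)/5 = 23.2/5 = 4.64.
For a Normal prior and Normal likelihood with known variance, the posterior is Normal; its mode equals its mean, the precision-weighted average.
Prior precision 1/σ₀² = 1/9; data precision n/σ² = 5/16 = 0.3125.
μ̂ = ((1/9)·2 + 0.3125·4.64) / (1/9 + 0.3125) = (301/180)/(61/144) = 1204/305 ≈ 3.948.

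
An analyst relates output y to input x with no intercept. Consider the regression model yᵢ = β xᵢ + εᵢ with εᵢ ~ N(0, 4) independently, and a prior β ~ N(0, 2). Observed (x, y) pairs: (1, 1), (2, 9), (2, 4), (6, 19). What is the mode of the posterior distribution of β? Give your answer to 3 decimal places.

log p(β | y) = −Σ(yᵢ − βxᵢ)²/(2·4) − β²/(2·2) + const.
Setting the derivative to zero: Σxᵢ(yᵢ − βxᵢ)/4 − β/2 = 0, so β = Σxᵢyᵢ / (Σxᵢ² + σ²/τ²).
Σxᵢyᵢ = 1·1 + 2·9 + 2·4 + 6·19 = 141; Σxᵢ² = 45; σ²/τ² = 2.
β̂_MAP = 141 / (45 + 2) = 141/47 ≈ 3.000.

β̂_MAP = 3.000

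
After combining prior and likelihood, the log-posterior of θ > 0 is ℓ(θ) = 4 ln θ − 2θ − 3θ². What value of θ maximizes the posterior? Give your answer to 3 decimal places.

θ̂_MAP = 0.667

ℓ'(θ) = 4/θ − 2 − 6θ. Setting this to zero and multiplying by θ: 6θ² + 2θ − 4 = 0.
θ = (−2 + √(2² + 4·6·4)) / (2·6) = (−2 + √100) / 12 = (−2 + 10)/12 = 2/3.
ℓ''(θ) = −4/θ² − 6 < 0, confirming a maximum.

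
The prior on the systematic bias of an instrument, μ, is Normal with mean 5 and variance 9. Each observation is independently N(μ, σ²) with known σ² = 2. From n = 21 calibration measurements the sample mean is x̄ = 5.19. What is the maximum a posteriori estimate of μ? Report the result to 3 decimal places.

μ̂_MAP = 5.188

n = 21, x̄ = 5.19.
For a Normal prior and Normal likelihood with known variance, the posterior is Normal; its mode equals its mean, the precision-weighted average.
Prior precision 1/σ₀² = 1/9; data precision n/σ² = 21/2 = 10.5.
μ̂ = ((1/9)·5 + 10.5·5.19) / (1/9 + 10.5) = (99091/1800)/(191/18) = 99091/19100 ≈ 5.188.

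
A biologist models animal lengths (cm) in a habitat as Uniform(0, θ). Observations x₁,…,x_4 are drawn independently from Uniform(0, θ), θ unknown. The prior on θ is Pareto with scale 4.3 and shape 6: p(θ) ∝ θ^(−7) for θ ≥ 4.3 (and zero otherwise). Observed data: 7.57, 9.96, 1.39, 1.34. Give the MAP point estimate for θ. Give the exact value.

θ̂_MAP = 9.96

The Uniform(0, θ) likelihood is θ^(−n) for θ ≥ max(xᵢ), zero otherwise. Here max(xᵢ) = 9.96.
Posterior ∝ θ^(−7) · θ^(−4) = θ^(−11) on θ ≥ max(4.3, 9.96) = 9.96.
This density is strictly decreasing in θ, so the posterior mode lies at the lower boundary of the support.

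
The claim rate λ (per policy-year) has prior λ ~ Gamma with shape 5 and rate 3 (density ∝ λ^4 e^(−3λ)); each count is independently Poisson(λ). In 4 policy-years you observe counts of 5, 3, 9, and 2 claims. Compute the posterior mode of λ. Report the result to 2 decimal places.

λ̂_MAP = 3.29

Σxᵢ = 5+3+9+2 = 19, with n = 4.
Posterior ∝ λ^4e^(−3λ) · λ^19e^(−4λ) = λ^23e^(−7λ), i.e. Gamma(shape=24, rate=7).
The mode of a Gamma(a, b) with a ≥ 1 (shape–rate) is (a−1)/b = 23/7 ≈ 3.29.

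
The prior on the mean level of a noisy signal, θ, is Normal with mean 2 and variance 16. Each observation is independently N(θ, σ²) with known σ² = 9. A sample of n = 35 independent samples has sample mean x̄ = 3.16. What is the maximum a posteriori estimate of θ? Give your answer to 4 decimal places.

n = 35, x̄ = 3.16.
For a Normal prior and Normal likelihood with known variance, the posterior is Normal; its mode equals its mean, the precision-weighted average.
Prior precision 1/σ₀² = 1/16 = 0.0625; data precision n/σ² = 35/9.
θ̂ = (0.0625·2 + (35/9)·3.16) / (0.0625 + 35/9) = (4469/360)/(569/144) = 8938/2845 ≈ 3.1417.

θ̂_MAP = 3.1417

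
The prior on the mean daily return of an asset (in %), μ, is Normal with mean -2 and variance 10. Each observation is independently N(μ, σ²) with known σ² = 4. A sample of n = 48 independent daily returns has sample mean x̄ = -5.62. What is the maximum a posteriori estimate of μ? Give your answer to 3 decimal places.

μ̂_MAP = -5.590

n = 48, x̄ = -5.62.
For a Normal prior and Normal likelihood with known variance, the posterior is Normal; its mode equals its mean, the precision-weighted average.
Prior precision 1/σ₀² = 1/10 = 0.1; data precision n/σ² = 48/4 = 12.
μ̂ = (0.1·(-2) + 12·(-5.62)) / (0.1 + 12) = (-67.64)/12.1 = -3382/605 ≈ -5.590.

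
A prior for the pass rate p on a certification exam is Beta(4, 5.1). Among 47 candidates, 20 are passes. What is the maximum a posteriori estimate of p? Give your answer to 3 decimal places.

Prior: Beta(4, 5.1).
Data: 20 successes in 47 trials. The binomial likelihood contributes p^20(1−p)^27, so the posterior is Beta(4+20, 5.1+27) = Beta(24, 32.1).
For Beta(a, b) with a, b > 1 the mode is (a−1)/(a+b−2) = 23/54.1 ≈ 0.425.

p̂_MAP = 0.425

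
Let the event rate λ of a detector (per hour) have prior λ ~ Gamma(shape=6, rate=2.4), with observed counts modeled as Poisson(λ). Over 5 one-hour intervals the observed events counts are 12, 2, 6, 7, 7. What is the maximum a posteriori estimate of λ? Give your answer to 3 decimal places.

Σxᵢ = 12+2+6+7+7 = 34, with n = 5.
Posterior ∝ λ^5e^(−2.4λ) · λ^34e^(−5λ) = λ^39e^(−7.4λ), i.e. Gamma(shape=40, rate=7.4).
The mode of a Gamma(a, b) with a ≥ 1 (shape–rate) is (a−1)/b = 39/7.4 ≈ 5.270.

λ̂_MAP = 5.270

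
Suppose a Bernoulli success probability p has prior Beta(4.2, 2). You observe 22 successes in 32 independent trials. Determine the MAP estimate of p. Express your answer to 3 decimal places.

p̂_MAP = 0.696

Prior: Beta(4.2, 2).
Data: 22 successes in 32 trials. The binomial likelihood contributes p^22(1−p)^10, so the posterior is Beta(4.2+22, 2+10) = Beta(26.2, 12).
For Beta(a, b) with a, b > 1 the mode is (a−1)/(a+b−2) = 25.2/36.2 ≈ 0.696.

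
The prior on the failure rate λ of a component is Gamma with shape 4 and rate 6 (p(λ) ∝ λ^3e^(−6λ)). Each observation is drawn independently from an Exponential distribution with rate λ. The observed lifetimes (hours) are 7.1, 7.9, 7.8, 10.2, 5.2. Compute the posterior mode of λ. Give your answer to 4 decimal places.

The Exponential(rate=λ) likelihood is ∝ λ^n e^(−λΣtᵢ). Here n = 5 and Σtᵢ = 7.1 + 7.9 + 7.8 + 10.2 + 5.2 = 38.2.
Posterior ∝ λ^3e^(−6λ) · λ^5e^(−38.2λ) = λ^8e^(−44.2λ), i.e. Gamma(9, 44.2).
Mode = (a−1)/b = 8/44.2 ≈ 0.1810.

λ̂_MAP = 0.1810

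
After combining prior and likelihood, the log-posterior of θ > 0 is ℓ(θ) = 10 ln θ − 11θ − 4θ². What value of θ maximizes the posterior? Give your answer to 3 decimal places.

ℓ'(θ) = 10/θ − 11 − 8θ. Setting this to zero and multiplying by θ: 8θ² + 11θ − 10 = 0.
θ = (−11 + √(11² + 4·8·10)) / (2·8) = (−11 + √441) / 16 = (−11 + 21)/16 = 5/8.
ℓ''(θ) = −10/θ² − 8 < 0, confirming a maximum.

θ̂_MAP = 0.625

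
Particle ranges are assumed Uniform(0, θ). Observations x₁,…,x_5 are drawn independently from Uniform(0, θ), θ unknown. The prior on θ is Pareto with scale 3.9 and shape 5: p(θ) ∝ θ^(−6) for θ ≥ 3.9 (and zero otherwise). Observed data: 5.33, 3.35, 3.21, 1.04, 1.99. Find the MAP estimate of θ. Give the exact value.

The Uniform(0, θ) likelihood is θ^(−n) for θ ≥ max(xᵢ), zero otherwise. Here max(xᵢ) = 5.33.
Posterior ∝ θ^(−6) · θ^(−5) = θ^(−11) on θ ≥ max(3.9, 5.33) = 5.33.
This density is strictly decreasing in θ, so the posterior mode lies at the lower boundary of the support.

θ̂_MAP = 5.33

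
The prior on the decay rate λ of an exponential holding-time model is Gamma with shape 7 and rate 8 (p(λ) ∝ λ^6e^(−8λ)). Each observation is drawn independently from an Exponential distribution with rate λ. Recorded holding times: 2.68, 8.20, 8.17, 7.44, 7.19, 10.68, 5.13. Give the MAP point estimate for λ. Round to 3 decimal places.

λ̂_MAP = 0.226

The Exponential(rate=λ) likelihood is ∝ λ^n e^(−λΣtᵢ). Here n = 7 and Σtᵢ = 2.68 + 8.20 + 8.17 + 7.44 + 7.19 + 10.68 + 5.13 = 49.49.
Posterior ∝ λ^6e^(−8λ) · λ^7e^(−49.49λ) = λ^13e^(−57.49λ), i.e. Gamma(14, 57.49).
Mode = (a−1)/b = 13/57.49 ≈ 0.226.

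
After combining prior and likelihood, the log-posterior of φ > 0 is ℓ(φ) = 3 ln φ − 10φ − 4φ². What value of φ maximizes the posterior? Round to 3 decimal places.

ℓ'(φ) = 3/φ − 10 − 8φ. Setting this to zero and multiplying by φ: 8φ² + 10φ − 3 = 0.
φ = (−10 + √(10² + 4·8·3)) / (2·8) = (−10 + √196) / 16 = (−10 + 14)/16 = 1/4.
ℓ''(φ) = −3/φ² − 8 < 0, confirming a maximum.

φ̂_MAP = 0.250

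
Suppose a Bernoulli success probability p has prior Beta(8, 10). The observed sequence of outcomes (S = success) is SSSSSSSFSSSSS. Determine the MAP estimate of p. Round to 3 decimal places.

p̂_MAP = 0.655

Prior: Beta(8, 10).
Data: 12 successes in 13 trials (from the sequence). The binomial likelihood contributes p^12(1−p)^1, so the posterior is Beta(8+12, 10+1) = Beta(20, 11).
For Beta(a, b) with a, b > 1 the mode is (a−1)/(a+b−2) = 19/29 ≈ 0.655.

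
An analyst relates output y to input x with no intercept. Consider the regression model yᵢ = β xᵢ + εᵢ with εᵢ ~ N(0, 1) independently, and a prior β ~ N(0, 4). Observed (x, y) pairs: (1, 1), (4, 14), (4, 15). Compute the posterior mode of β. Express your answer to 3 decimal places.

log p(β | y) = −Σ(yᵢ − βxᵢ)²/(2·1) − β²/(2·4) + const.
Setting the derivative to zero: Σxᵢ(yᵢ − βxᵢ)/1 − β/4 = 0, so β = Σxᵢyᵢ / (Σxᵢ² + σ²/τ²).
Σxᵢyᵢ = 1·1 + 4·14 + 4·15 = 117; Σxᵢ² = 33; σ²/τ² = 0.25.
β̂_MAP = 117 / (33 + 0.25) = 117/33.25 ≈ 3.519.

β̂_MAP = 3.519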